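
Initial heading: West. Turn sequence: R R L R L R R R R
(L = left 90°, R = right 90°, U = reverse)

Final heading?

Answer: Final heading: North

Derivation:
Start: West
  R (right (90° clockwise)) -> North
  R (right (90° clockwise)) -> East
  L (left (90° counter-clockwise)) -> North
  R (right (90° clockwise)) -> East
  L (left (90° counter-clockwise)) -> North
  R (right (90° clockwise)) -> East
  R (right (90° clockwise)) -> South
  R (right (90° clockwise)) -> West
  R (right (90° clockwise)) -> North
Final: North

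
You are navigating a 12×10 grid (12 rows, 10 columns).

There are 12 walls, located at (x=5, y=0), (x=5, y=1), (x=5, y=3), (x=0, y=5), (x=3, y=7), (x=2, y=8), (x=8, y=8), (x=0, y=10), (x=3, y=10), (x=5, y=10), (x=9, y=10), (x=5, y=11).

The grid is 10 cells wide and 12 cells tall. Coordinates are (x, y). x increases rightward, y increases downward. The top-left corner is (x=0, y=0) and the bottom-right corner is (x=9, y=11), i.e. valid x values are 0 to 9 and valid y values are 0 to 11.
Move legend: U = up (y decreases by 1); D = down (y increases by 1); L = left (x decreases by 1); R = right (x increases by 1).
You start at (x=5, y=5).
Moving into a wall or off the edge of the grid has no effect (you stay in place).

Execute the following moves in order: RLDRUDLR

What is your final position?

Answer: Final position: (x=6, y=6)

Derivation:
Start: (x=5, y=5)
  R (right): (x=5, y=5) -> (x=6, y=5)
  L (left): (x=6, y=5) -> (x=5, y=5)
  D (down): (x=5, y=5) -> (x=5, y=6)
  R (right): (x=5, y=6) -> (x=6, y=6)
  U (up): (x=6, y=6) -> (x=6, y=5)
  D (down): (x=6, y=5) -> (x=6, y=6)
  L (left): (x=6, y=6) -> (x=5, y=6)
  R (right): (x=5, y=6) -> (x=6, y=6)
Final: (x=6, y=6)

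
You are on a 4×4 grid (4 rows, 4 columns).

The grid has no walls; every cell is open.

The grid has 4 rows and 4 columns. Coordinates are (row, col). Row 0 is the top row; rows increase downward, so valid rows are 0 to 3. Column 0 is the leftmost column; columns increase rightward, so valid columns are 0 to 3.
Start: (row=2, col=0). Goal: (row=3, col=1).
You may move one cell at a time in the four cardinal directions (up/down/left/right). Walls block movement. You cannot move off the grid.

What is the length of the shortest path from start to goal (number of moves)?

BFS from (row=2, col=0) until reaching (row=3, col=1):
  Distance 0: (row=2, col=0)
  Distance 1: (row=1, col=0), (row=2, col=1), (row=3, col=0)
  Distance 2: (row=0, col=0), (row=1, col=1), (row=2, col=2), (row=3, col=1)  <- goal reached here
One shortest path (2 moves): (row=2, col=0) -> (row=2, col=1) -> (row=3, col=1)

Answer: Shortest path length: 2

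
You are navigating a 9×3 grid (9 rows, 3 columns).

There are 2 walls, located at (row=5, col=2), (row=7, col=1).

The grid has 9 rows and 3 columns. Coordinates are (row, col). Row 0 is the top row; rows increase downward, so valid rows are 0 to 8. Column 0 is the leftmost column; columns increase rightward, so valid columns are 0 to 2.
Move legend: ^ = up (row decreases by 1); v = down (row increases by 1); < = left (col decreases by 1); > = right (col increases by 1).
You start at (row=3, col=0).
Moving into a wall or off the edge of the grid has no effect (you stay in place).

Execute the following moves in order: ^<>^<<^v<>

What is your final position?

Answer: Final position: (row=1, col=1)

Derivation:
Start: (row=3, col=0)
  ^ (up): (row=3, col=0) -> (row=2, col=0)
  < (left): blocked, stay at (row=2, col=0)
  > (right): (row=2, col=0) -> (row=2, col=1)
  ^ (up): (row=2, col=1) -> (row=1, col=1)
  < (left): (row=1, col=1) -> (row=1, col=0)
  < (left): blocked, stay at (row=1, col=0)
  ^ (up): (row=1, col=0) -> (row=0, col=0)
  v (down): (row=0, col=0) -> (row=1, col=0)
  < (left): blocked, stay at (row=1, col=0)
  > (right): (row=1, col=0) -> (row=1, col=1)
Final: (row=1, col=1)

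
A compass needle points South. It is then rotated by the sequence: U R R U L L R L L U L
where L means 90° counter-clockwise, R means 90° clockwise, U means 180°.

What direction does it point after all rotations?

Answer: Final heading: South

Derivation:
Start: South
  U (U-turn (180°)) -> North
  R (right (90° clockwise)) -> East
  R (right (90° clockwise)) -> South
  U (U-turn (180°)) -> North
  L (left (90° counter-clockwise)) -> West
  L (left (90° counter-clockwise)) -> South
  R (right (90° clockwise)) -> West
  L (left (90° counter-clockwise)) -> South
  L (left (90° counter-clockwise)) -> East
  U (U-turn (180°)) -> West
  L (left (90° counter-clockwise)) -> South
Final: South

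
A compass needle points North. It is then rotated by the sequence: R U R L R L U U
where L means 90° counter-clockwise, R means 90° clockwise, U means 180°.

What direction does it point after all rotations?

Answer: Final heading: West

Derivation:
Start: North
  R (right (90° clockwise)) -> East
  U (U-turn (180°)) -> West
  R (right (90° clockwise)) -> North
  L (left (90° counter-clockwise)) -> West
  R (right (90° clockwise)) -> North
  L (left (90° counter-clockwise)) -> West
  U (U-turn (180°)) -> East
  U (U-turn (180°)) -> West
Final: West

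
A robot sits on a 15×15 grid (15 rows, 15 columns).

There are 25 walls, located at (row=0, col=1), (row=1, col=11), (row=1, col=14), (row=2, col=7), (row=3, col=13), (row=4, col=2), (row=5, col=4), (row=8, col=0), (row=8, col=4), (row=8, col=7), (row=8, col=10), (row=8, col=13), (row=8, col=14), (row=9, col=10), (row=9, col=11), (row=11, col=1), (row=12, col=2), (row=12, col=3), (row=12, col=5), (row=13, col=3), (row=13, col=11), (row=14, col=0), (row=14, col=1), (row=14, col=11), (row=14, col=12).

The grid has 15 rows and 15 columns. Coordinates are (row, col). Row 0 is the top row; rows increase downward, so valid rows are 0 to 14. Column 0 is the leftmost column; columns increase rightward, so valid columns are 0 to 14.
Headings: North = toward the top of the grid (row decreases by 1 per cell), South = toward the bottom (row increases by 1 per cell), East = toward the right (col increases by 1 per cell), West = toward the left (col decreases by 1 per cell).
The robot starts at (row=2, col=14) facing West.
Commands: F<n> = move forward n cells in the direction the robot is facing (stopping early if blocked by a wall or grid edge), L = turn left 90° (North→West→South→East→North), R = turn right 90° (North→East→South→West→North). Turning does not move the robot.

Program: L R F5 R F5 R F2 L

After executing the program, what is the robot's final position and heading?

Start: (row=2, col=14), facing West
  L: turn left, now facing South
  R: turn right, now facing West
  F5: move forward 5, now at (row=2, col=9)
  R: turn right, now facing North
  F5: move forward 2/5 (blocked), now at (row=0, col=9)
  R: turn right, now facing East
  F2: move forward 2, now at (row=0, col=11)
  L: turn left, now facing North
Final: (row=0, col=11), facing North

Answer: Final position: (row=0, col=11), facing North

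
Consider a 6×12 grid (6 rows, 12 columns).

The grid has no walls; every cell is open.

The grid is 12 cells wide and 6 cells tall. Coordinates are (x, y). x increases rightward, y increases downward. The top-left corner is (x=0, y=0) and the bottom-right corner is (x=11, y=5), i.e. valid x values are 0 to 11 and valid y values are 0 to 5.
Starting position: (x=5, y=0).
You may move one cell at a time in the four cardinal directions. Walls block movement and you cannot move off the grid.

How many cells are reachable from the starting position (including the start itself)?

Answer: Reachable cells: 72

Derivation:
BFS flood-fill from (x=5, y=0):
  Distance 0: (x=5, y=0)
  Distance 1: (x=4, y=0), (x=6, y=0), (x=5, y=1)
  Distance 2: (x=3, y=0), (x=7, y=0), (x=4, y=1), (x=6, y=1), (x=5, y=2)
  Distance 3: (x=2, y=0), (x=8, y=0), (x=3, y=1), (x=7, y=1), (x=4, y=2), (x=6, y=2), (x=5, y=3)
  Distance 4: (x=1, y=0), (x=9, y=0), (x=2, y=1), (x=8, y=1), (x=3, y=2), (x=7, y=2), (x=4, y=3), (x=6, y=3), (x=5, y=4)
  Distance 5: (x=0, y=0), (x=10, y=0), (x=1, y=1), (x=9, y=1), (x=2, y=2), (x=8, y=2), (x=3, y=3), (x=7, y=3), (x=4, y=4), (x=6, y=4), (x=5, y=5)
  Distance 6: (x=11, y=0), (x=0, y=1), (x=10, y=1), (x=1, y=2), (x=9, y=2), (x=2, y=3), (x=8, y=3), (x=3, y=4), (x=7, y=4), (x=4, y=5), (x=6, y=5)
  Distance 7: (x=11, y=1), (x=0, y=2), (x=10, y=2), (x=1, y=3), (x=9, y=3), (x=2, y=4), (x=8, y=4), (x=3, y=5), (x=7, y=5)
  Distance 8: (x=11, y=2), (x=0, y=3), (x=10, y=3), (x=1, y=4), (x=9, y=4), (x=2, y=5), (x=8, y=5)
  Distance 9: (x=11, y=3), (x=0, y=4), (x=10, y=4), (x=1, y=5), (x=9, y=5)
  Distance 10: (x=11, y=4), (x=0, y=5), (x=10, y=5)
  Distance 11: (x=11, y=5)
Total reachable: 72 (grid has 72 open cells total)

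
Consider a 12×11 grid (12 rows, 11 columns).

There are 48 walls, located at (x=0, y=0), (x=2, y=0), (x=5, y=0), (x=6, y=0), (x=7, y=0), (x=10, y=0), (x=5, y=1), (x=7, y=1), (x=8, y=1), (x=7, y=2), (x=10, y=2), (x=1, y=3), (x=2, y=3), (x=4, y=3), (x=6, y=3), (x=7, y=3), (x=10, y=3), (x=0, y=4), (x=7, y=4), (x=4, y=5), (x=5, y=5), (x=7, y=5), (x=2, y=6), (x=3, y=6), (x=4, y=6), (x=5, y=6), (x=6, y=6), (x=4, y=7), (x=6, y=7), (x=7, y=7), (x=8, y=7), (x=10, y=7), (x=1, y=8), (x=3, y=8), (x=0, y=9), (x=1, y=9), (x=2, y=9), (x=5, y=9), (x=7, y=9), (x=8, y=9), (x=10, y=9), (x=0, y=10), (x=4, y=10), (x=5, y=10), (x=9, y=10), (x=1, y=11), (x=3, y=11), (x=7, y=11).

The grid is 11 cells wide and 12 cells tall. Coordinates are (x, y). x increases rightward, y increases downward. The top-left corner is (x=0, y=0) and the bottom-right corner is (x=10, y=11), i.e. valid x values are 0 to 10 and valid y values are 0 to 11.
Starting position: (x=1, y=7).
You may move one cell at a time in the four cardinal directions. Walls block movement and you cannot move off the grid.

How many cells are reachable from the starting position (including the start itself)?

Answer: Reachable cells: 38

Derivation:
BFS flood-fill from (x=1, y=7):
  Distance 0: (x=1, y=7)
  Distance 1: (x=1, y=6), (x=0, y=7), (x=2, y=7)
  Distance 2: (x=1, y=5), (x=0, y=6), (x=3, y=7), (x=0, y=8), (x=2, y=8)
  Distance 3: (x=1, y=4), (x=0, y=5), (x=2, y=5)
  Distance 4: (x=2, y=4), (x=3, y=5)
  Distance 5: (x=3, y=4)
  Distance 6: (x=3, y=3), (x=4, y=4)
  Distance 7: (x=3, y=2), (x=5, y=4)
  Distance 8: (x=3, y=1), (x=2, y=2), (x=4, y=2), (x=5, y=3), (x=6, y=4)
  Distance 9: (x=3, y=0), (x=2, y=1), (x=4, y=1), (x=1, y=2), (x=5, y=2), (x=6, y=5)
  Distance 10: (x=4, y=0), (x=1, y=1), (x=0, y=2), (x=6, y=2)
  Distance 11: (x=1, y=0), (x=0, y=1), (x=6, y=1), (x=0, y=3)
Total reachable: 38 (grid has 84 open cells total)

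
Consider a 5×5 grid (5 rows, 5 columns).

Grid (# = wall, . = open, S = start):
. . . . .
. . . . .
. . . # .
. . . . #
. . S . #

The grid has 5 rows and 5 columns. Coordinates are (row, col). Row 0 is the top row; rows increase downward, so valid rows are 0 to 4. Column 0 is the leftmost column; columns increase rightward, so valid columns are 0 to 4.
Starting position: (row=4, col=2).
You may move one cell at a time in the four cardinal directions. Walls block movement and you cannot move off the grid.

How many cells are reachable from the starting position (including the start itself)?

Answer: Reachable cells: 22

Derivation:
BFS flood-fill from (row=4, col=2):
  Distance 0: (row=4, col=2)
  Distance 1: (row=3, col=2), (row=4, col=1), (row=4, col=3)
  Distance 2: (row=2, col=2), (row=3, col=1), (row=3, col=3), (row=4, col=0)
  Distance 3: (row=1, col=2), (row=2, col=1), (row=3, col=0)
  Distance 4: (row=0, col=2), (row=1, col=1), (row=1, col=3), (row=2, col=0)
  Distance 5: (row=0, col=1), (row=0, col=3), (row=1, col=0), (row=1, col=4)
  Distance 6: (row=0, col=0), (row=0, col=4), (row=2, col=4)
Total reachable: 22 (grid has 22 open cells total)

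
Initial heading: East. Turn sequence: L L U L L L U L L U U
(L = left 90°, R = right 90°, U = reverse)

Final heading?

Answer: Final heading: South

Derivation:
Start: East
  L (left (90° counter-clockwise)) -> North
  L (left (90° counter-clockwise)) -> West
  U (U-turn (180°)) -> East
  L (left (90° counter-clockwise)) -> North
  L (left (90° counter-clockwise)) -> West
  L (left (90° counter-clockwise)) -> South
  U (U-turn (180°)) -> North
  L (left (90° counter-clockwise)) -> West
  L (left (90° counter-clockwise)) -> South
  U (U-turn (180°)) -> North
  U (U-turn (180°)) -> South
Final: South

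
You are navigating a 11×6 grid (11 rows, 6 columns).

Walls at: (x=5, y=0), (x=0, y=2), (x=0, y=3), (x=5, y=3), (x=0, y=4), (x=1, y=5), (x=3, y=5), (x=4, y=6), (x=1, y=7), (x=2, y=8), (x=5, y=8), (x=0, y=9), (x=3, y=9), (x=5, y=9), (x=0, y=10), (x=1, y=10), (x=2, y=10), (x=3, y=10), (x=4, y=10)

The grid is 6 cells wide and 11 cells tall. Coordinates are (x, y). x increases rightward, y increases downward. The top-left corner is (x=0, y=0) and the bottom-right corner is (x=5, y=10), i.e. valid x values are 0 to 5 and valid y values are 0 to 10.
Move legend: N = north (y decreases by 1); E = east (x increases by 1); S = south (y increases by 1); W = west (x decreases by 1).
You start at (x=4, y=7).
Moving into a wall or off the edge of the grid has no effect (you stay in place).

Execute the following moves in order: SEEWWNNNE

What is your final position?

Answer: Final position: (x=3, y=6)

Derivation:
Start: (x=4, y=7)
  S (south): (x=4, y=7) -> (x=4, y=8)
  E (east): blocked, stay at (x=4, y=8)
  E (east): blocked, stay at (x=4, y=8)
  W (west): (x=4, y=8) -> (x=3, y=8)
  W (west): blocked, stay at (x=3, y=8)
  N (north): (x=3, y=8) -> (x=3, y=7)
  N (north): (x=3, y=7) -> (x=3, y=6)
  N (north): blocked, stay at (x=3, y=6)
  E (east): blocked, stay at (x=3, y=6)
Final: (x=3, y=6)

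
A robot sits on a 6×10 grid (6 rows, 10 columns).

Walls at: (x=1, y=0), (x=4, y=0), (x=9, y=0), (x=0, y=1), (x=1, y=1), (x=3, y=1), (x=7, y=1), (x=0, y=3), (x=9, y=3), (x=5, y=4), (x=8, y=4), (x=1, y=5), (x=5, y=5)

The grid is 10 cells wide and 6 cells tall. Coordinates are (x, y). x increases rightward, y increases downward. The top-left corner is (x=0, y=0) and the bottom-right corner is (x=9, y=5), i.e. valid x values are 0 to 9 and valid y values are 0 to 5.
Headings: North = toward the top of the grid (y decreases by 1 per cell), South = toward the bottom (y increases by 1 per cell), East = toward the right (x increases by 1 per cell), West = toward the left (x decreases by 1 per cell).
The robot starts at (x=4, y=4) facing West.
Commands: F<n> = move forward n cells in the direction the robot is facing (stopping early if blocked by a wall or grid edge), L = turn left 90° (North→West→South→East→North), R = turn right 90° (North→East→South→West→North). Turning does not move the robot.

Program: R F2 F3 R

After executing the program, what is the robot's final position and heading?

Start: (x=4, y=4), facing West
  R: turn right, now facing North
  F2: move forward 2, now at (x=4, y=2)
  F3: move forward 1/3 (blocked), now at (x=4, y=1)
  R: turn right, now facing East
Final: (x=4, y=1), facing East

Answer: Final position: (x=4, y=1), facing East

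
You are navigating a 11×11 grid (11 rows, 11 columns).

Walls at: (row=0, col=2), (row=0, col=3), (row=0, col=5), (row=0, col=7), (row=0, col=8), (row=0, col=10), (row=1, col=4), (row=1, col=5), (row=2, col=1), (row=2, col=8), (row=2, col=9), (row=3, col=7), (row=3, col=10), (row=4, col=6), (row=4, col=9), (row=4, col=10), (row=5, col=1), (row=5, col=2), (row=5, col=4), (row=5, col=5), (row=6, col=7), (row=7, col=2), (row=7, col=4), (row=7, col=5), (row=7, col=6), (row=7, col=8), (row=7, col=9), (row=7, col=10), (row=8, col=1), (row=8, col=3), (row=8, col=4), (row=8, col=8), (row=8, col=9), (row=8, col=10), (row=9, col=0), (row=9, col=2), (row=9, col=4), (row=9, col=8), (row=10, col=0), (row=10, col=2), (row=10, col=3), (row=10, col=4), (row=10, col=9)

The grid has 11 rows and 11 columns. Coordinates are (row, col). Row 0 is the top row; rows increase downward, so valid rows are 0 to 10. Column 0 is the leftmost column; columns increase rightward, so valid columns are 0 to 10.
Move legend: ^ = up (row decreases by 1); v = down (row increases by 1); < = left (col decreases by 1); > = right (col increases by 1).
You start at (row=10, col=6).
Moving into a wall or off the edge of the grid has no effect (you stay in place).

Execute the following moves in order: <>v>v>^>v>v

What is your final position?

Start: (row=10, col=6)
  < (left): (row=10, col=6) -> (row=10, col=5)
  > (right): (row=10, col=5) -> (row=10, col=6)
  v (down): blocked, stay at (row=10, col=6)
  > (right): (row=10, col=6) -> (row=10, col=7)
  v (down): blocked, stay at (row=10, col=7)
  > (right): (row=10, col=7) -> (row=10, col=8)
  ^ (up): blocked, stay at (row=10, col=8)
  > (right): blocked, stay at (row=10, col=8)
  v (down): blocked, stay at (row=10, col=8)
  > (right): blocked, stay at (row=10, col=8)
  v (down): blocked, stay at (row=10, col=8)
Final: (row=10, col=8)

Answer: Final position: (row=10, col=8)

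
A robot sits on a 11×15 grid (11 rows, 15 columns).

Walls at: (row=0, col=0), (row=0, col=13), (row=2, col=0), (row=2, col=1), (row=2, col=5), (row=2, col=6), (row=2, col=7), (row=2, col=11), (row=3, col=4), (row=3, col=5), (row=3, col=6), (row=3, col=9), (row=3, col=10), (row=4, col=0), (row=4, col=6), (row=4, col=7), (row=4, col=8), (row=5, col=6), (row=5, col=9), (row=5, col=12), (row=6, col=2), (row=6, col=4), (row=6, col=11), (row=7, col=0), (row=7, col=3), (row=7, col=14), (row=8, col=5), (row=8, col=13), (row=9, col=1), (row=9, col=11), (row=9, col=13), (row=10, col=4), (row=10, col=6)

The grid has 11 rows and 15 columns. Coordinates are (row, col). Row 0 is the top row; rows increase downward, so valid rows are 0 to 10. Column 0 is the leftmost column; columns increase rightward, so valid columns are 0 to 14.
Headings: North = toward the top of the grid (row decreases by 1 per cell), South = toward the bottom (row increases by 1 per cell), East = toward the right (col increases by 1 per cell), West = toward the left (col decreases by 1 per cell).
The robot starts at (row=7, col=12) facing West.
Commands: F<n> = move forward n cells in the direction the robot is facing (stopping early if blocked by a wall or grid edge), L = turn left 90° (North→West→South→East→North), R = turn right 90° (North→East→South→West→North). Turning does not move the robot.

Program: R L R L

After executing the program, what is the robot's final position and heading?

Answer: Final position: (row=7, col=12), facing West

Derivation:
Start: (row=7, col=12), facing West
  R: turn right, now facing North
  L: turn left, now facing West
  R: turn right, now facing North
  L: turn left, now facing West
Final: (row=7, col=12), facing West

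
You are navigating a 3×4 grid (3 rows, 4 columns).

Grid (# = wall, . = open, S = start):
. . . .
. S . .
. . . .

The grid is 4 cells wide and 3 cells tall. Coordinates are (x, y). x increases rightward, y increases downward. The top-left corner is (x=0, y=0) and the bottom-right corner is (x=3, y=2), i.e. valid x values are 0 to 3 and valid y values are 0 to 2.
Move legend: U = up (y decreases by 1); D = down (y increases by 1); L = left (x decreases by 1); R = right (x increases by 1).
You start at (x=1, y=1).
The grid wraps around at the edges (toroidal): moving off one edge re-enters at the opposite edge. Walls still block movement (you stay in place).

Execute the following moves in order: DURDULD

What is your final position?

Start: (x=1, y=1)
  D (down): (x=1, y=1) -> (x=1, y=2)
  U (up): (x=1, y=2) -> (x=1, y=1)
  R (right): (x=1, y=1) -> (x=2, y=1)
  D (down): (x=2, y=1) -> (x=2, y=2)
  U (up): (x=2, y=2) -> (x=2, y=1)
  L (left): (x=2, y=1) -> (x=1, y=1)
  D (down): (x=1, y=1) -> (x=1, y=2)
Final: (x=1, y=2)

Answer: Final position: (x=1, y=2)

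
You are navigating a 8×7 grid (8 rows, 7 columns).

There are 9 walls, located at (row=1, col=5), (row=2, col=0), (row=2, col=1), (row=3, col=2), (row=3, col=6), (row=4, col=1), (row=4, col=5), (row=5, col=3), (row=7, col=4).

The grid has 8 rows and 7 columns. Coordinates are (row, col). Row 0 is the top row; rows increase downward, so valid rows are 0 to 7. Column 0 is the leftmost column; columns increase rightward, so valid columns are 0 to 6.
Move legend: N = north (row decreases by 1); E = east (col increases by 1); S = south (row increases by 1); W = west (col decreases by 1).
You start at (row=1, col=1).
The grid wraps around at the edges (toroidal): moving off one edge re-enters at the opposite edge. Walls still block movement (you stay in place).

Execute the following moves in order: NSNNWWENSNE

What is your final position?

Start: (row=1, col=1)
  N (north): (row=1, col=1) -> (row=0, col=1)
  S (south): (row=0, col=1) -> (row=1, col=1)
  N (north): (row=1, col=1) -> (row=0, col=1)
  N (north): (row=0, col=1) -> (row=7, col=1)
  W (west): (row=7, col=1) -> (row=7, col=0)
  W (west): (row=7, col=0) -> (row=7, col=6)
  E (east): (row=7, col=6) -> (row=7, col=0)
  N (north): (row=7, col=0) -> (row=6, col=0)
  S (south): (row=6, col=0) -> (row=7, col=0)
  N (north): (row=7, col=0) -> (row=6, col=0)
  E (east): (row=6, col=0) -> (row=6, col=1)
Final: (row=6, col=1)

Answer: Final position: (row=6, col=1)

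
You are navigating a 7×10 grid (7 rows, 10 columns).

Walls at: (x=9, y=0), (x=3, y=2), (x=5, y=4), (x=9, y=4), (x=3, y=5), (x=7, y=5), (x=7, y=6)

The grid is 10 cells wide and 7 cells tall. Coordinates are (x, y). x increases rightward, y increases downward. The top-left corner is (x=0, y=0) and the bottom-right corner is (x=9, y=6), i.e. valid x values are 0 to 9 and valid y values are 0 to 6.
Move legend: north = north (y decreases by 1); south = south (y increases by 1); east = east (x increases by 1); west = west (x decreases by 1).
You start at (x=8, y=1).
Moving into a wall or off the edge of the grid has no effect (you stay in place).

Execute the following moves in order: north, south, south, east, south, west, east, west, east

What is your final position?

Start: (x=8, y=1)
  north (north): (x=8, y=1) -> (x=8, y=0)
  south (south): (x=8, y=0) -> (x=8, y=1)
  south (south): (x=8, y=1) -> (x=8, y=2)
  east (east): (x=8, y=2) -> (x=9, y=2)
  south (south): (x=9, y=2) -> (x=9, y=3)
  west (west): (x=9, y=3) -> (x=8, y=3)
  east (east): (x=8, y=3) -> (x=9, y=3)
  west (west): (x=9, y=3) -> (x=8, y=3)
  east (east): (x=8, y=3) -> (x=9, y=3)
Final: (x=9, y=3)

Answer: Final position: (x=9, y=3)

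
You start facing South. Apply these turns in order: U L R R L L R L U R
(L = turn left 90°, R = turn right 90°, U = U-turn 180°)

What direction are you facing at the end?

Start: South
  U (U-turn (180°)) -> North
  L (left (90° counter-clockwise)) -> West
  R (right (90° clockwise)) -> North
  R (right (90° clockwise)) -> East
  L (left (90° counter-clockwise)) -> North
  L (left (90° counter-clockwise)) -> West
  R (right (90° clockwise)) -> North
  L (left (90° counter-clockwise)) -> West
  U (U-turn (180°)) -> East
  R (right (90° clockwise)) -> South
Final: South

Answer: Final heading: South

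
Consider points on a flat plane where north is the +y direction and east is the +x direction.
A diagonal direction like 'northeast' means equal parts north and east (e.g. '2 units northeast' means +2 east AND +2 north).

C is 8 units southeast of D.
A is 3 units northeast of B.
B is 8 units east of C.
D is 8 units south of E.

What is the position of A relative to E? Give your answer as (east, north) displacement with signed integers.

Answer: A is at (east=19, north=-13) relative to E.

Derivation:
Place E at the origin (east=0, north=0).
  D is 8 units south of E: delta (east=+0, north=-8); D at (east=0, north=-8).
  C is 8 units southeast of D: delta (east=+8, north=-8); C at (east=8, north=-16).
  B is 8 units east of C: delta (east=+8, north=+0); B at (east=16, north=-16).
  A is 3 units northeast of B: delta (east=+3, north=+3); A at (east=19, north=-13).
Therefore A relative to E: (east=19, north=-13).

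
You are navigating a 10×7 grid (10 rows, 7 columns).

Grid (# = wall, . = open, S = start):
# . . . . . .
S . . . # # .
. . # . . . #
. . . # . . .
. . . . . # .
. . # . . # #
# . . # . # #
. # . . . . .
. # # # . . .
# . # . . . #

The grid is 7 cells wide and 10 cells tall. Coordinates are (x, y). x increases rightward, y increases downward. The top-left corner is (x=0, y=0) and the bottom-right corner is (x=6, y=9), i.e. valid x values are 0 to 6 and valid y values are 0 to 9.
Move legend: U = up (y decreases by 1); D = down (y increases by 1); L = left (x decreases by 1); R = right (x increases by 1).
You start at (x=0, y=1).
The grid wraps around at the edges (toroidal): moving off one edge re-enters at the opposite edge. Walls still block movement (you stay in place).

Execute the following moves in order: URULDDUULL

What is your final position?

Answer: Final position: (x=1, y=0)

Derivation:
Start: (x=0, y=1)
  U (up): blocked, stay at (x=0, y=1)
  R (right): (x=0, y=1) -> (x=1, y=1)
  U (up): (x=1, y=1) -> (x=1, y=0)
  L (left): blocked, stay at (x=1, y=0)
  D (down): (x=1, y=0) -> (x=1, y=1)
  D (down): (x=1, y=1) -> (x=1, y=2)
  U (up): (x=1, y=2) -> (x=1, y=1)
  U (up): (x=1, y=1) -> (x=1, y=0)
  L (left): blocked, stay at (x=1, y=0)
  L (left): blocked, stay at (x=1, y=0)
Final: (x=1, y=0)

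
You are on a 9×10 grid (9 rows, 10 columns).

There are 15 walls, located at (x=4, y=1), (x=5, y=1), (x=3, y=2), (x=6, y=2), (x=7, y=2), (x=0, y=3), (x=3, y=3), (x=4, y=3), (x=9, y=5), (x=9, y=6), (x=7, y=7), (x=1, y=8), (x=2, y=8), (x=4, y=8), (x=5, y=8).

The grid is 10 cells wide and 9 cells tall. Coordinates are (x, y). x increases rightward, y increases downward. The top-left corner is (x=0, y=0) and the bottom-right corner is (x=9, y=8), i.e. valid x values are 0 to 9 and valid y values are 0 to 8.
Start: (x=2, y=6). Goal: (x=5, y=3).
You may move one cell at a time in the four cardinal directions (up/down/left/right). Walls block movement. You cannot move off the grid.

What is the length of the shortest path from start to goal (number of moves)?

Answer: Shortest path length: 6

Derivation:
BFS from (x=2, y=6) until reaching (x=5, y=3):
  Distance 0: (x=2, y=6)
  Distance 1: (x=2, y=5), (x=1, y=6), (x=3, y=6), (x=2, y=7)
  Distance 2: (x=2, y=4), (x=1, y=5), (x=3, y=5), (x=0, y=6), (x=4, y=6), (x=1, y=7), (x=3, y=7)
  Distance 3: (x=2, y=3), (x=1, y=4), (x=3, y=4), (x=0, y=5), (x=4, y=5), (x=5, y=6), (x=0, y=7), (x=4, y=7), (x=3, y=8)
  Distance 4: (x=2, y=2), (x=1, y=3), (x=0, y=4), (x=4, y=4), (x=5, y=5), (x=6, y=6), (x=5, y=7), (x=0, y=8)
  Distance 5: (x=2, y=1), (x=1, y=2), (x=5, y=4), (x=6, y=5), (x=7, y=6), (x=6, y=7)
  Distance 6: (x=2, y=0), (x=1, y=1), (x=3, y=1), (x=0, y=2), (x=5, y=3), (x=6, y=4), (x=7, y=5), (x=8, y=6), (x=6, y=8)  <- goal reached here
One shortest path (6 moves): (x=2, y=6) -> (x=3, y=6) -> (x=4, y=6) -> (x=5, y=6) -> (x=5, y=5) -> (x=5, y=4) -> (x=5, y=3)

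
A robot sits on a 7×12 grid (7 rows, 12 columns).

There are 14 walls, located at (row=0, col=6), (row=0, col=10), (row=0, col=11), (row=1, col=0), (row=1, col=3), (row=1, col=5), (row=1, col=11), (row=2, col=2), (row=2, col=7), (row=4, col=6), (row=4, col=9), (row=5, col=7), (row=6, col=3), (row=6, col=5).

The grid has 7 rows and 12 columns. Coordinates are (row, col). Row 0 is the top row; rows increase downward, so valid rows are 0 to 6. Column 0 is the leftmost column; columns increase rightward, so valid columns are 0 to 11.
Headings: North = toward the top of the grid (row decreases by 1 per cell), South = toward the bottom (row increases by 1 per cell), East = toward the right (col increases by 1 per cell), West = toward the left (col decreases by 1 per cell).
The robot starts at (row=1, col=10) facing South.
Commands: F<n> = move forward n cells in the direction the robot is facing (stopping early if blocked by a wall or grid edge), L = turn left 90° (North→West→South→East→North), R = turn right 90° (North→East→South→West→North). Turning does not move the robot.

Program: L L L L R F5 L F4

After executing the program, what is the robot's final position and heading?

Answer: Final position: (row=3, col=6), facing South

Derivation:
Start: (row=1, col=10), facing South
  L: turn left, now facing East
  L: turn left, now facing North
  L: turn left, now facing West
  L: turn left, now facing South
  R: turn right, now facing West
  F5: move forward 4/5 (blocked), now at (row=1, col=6)
  L: turn left, now facing South
  F4: move forward 2/4 (blocked), now at (row=3, col=6)
Final: (row=3, col=6), facing South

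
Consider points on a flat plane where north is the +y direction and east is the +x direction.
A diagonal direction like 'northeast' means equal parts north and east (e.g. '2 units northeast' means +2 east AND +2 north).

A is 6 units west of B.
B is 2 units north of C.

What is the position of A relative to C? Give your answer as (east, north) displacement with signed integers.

Answer: A is at (east=-6, north=2) relative to C.

Derivation:
Place C at the origin (east=0, north=0).
  B is 2 units north of C: delta (east=+0, north=+2); B at (east=0, north=2).
  A is 6 units west of B: delta (east=-6, north=+0); A at (east=-6, north=2).
Therefore A relative to C: (east=-6, north=2).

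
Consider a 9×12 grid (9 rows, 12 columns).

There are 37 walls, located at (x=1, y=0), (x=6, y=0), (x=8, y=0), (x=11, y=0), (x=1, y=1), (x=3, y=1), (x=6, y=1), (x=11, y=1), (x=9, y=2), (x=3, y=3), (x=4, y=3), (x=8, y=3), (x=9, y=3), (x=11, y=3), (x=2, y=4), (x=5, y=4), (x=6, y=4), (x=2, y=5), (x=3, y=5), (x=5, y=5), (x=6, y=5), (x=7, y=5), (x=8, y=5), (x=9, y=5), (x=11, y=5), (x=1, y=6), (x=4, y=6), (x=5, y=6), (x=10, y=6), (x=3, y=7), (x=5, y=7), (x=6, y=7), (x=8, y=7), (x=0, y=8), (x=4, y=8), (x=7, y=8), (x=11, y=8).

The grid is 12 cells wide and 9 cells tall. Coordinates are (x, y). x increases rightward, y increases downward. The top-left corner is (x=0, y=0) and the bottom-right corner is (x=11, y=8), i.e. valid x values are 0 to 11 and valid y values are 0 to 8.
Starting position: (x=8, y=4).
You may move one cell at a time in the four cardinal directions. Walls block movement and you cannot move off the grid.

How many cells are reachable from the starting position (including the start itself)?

Answer: Reachable cells: 53

Derivation:
BFS flood-fill from (x=8, y=4):
  Distance 0: (x=8, y=4)
  Distance 1: (x=7, y=4), (x=9, y=4)
  Distance 2: (x=7, y=3), (x=10, y=4)
  Distance 3: (x=7, y=2), (x=6, y=3), (x=10, y=3), (x=11, y=4), (x=10, y=5)
  Distance 4: (x=7, y=1), (x=6, y=2), (x=8, y=2), (x=10, y=2), (x=5, y=3)
  Distance 5: (x=7, y=0), (x=8, y=1), (x=10, y=1), (x=5, y=2), (x=11, y=2)
  Distance 6: (x=10, y=0), (x=5, y=1), (x=9, y=1), (x=4, y=2)
  Distance 7: (x=5, y=0), (x=9, y=0), (x=4, y=1), (x=3, y=2)
  Distance 8: (x=4, y=0), (x=2, y=2)
  Distance 9: (x=3, y=0), (x=2, y=1), (x=1, y=2), (x=2, y=3)
  Distance 10: (x=2, y=0), (x=0, y=2), (x=1, y=3)
  Distance 11: (x=0, y=1), (x=0, y=3), (x=1, y=4)
  Distance 12: (x=0, y=0), (x=0, y=4), (x=1, y=5)
  Distance 13: (x=0, y=5)
  Distance 14: (x=0, y=6)
  Distance 15: (x=0, y=7)
  Distance 16: (x=1, y=7)
  Distance 17: (x=2, y=7), (x=1, y=8)
  Distance 18: (x=2, y=6), (x=2, y=8)
  Distance 19: (x=3, y=6), (x=3, y=8)
Total reachable: 53 (grid has 71 open cells total)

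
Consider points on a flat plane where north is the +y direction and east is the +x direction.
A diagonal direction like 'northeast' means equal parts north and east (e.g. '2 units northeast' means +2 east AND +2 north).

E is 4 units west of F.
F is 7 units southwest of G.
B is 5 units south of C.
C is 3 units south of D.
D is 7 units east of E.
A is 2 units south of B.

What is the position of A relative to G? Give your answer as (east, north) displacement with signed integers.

Place G at the origin (east=0, north=0).
  F is 7 units southwest of G: delta (east=-7, north=-7); F at (east=-7, north=-7).
  E is 4 units west of F: delta (east=-4, north=+0); E at (east=-11, north=-7).
  D is 7 units east of E: delta (east=+7, north=+0); D at (east=-4, north=-7).
  C is 3 units south of D: delta (east=+0, north=-3); C at (east=-4, north=-10).
  B is 5 units south of C: delta (east=+0, north=-5); B at (east=-4, north=-15).
  A is 2 units south of B: delta (east=+0, north=-2); A at (east=-4, north=-17).
Therefore A relative to G: (east=-4, north=-17).

Answer: A is at (east=-4, north=-17) relative to G.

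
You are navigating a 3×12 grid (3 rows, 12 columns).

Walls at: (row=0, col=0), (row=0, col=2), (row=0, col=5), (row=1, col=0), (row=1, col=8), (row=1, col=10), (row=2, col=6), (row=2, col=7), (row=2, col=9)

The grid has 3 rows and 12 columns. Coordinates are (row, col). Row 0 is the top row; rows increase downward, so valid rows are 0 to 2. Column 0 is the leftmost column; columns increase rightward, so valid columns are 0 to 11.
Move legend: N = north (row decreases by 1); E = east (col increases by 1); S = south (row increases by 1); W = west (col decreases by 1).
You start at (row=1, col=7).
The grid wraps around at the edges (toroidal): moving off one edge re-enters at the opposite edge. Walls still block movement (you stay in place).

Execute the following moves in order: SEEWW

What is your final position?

Start: (row=1, col=7)
  S (south): blocked, stay at (row=1, col=7)
  E (east): blocked, stay at (row=1, col=7)
  E (east): blocked, stay at (row=1, col=7)
  W (west): (row=1, col=7) -> (row=1, col=6)
  W (west): (row=1, col=6) -> (row=1, col=5)
Final: (row=1, col=5)

Answer: Final position: (row=1, col=5)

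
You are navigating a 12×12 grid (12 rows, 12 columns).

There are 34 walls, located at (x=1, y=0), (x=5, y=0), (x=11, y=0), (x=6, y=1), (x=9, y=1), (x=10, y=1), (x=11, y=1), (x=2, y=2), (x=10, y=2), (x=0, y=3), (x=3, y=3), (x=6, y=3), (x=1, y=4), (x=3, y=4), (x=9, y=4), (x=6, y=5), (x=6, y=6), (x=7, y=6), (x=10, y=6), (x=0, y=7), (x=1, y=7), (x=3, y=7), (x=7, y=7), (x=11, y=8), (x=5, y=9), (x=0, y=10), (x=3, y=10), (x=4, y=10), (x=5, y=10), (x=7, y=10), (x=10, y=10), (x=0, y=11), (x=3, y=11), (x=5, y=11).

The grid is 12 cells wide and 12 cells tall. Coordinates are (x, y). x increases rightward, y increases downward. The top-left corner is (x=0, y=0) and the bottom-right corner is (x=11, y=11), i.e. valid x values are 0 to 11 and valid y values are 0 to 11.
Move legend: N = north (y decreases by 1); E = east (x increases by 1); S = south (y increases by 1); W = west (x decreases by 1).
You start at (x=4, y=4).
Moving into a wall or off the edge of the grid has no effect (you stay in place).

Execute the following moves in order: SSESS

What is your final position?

Answer: Final position: (x=5, y=8)

Derivation:
Start: (x=4, y=4)
  S (south): (x=4, y=4) -> (x=4, y=5)
  S (south): (x=4, y=5) -> (x=4, y=6)
  E (east): (x=4, y=6) -> (x=5, y=6)
  S (south): (x=5, y=6) -> (x=5, y=7)
  S (south): (x=5, y=7) -> (x=5, y=8)
Final: (x=5, y=8)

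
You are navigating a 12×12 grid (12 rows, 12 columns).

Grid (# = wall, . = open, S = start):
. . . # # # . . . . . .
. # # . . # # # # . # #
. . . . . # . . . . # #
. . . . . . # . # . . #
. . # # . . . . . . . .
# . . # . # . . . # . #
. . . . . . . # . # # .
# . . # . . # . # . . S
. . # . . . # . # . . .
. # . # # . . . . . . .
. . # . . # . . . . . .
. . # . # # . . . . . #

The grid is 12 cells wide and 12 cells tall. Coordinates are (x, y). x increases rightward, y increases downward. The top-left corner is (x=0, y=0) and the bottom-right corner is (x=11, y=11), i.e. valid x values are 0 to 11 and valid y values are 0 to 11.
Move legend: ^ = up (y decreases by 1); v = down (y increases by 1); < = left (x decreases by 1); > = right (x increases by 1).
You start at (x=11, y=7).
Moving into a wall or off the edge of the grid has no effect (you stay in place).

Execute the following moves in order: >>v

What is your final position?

Start: (x=11, y=7)
  > (right): blocked, stay at (x=11, y=7)
  > (right): blocked, stay at (x=11, y=7)
  v (down): (x=11, y=7) -> (x=11, y=8)
Final: (x=11, y=8)

Answer: Final position: (x=11, y=8)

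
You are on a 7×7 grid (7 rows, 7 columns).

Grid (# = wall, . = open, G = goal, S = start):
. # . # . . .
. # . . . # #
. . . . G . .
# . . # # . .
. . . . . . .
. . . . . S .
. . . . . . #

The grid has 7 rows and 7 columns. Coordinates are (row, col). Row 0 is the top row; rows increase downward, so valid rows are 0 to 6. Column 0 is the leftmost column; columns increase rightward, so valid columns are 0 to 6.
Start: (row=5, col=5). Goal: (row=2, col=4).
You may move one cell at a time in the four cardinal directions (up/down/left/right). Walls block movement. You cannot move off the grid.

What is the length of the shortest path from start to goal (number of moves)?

BFS from (row=5, col=5) until reaching (row=2, col=4):
  Distance 0: (row=5, col=5)
  Distance 1: (row=4, col=5), (row=5, col=4), (row=5, col=6), (row=6, col=5)
  Distance 2: (row=3, col=5), (row=4, col=4), (row=4, col=6), (row=5, col=3), (row=6, col=4)
  Distance 3: (row=2, col=5), (row=3, col=6), (row=4, col=3), (row=5, col=2), (row=6, col=3)
  Distance 4: (row=2, col=4), (row=2, col=6), (row=4, col=2), (row=5, col=1), (row=6, col=2)  <- goal reached here
One shortest path (4 moves): (row=5, col=5) -> (row=4, col=5) -> (row=3, col=5) -> (row=2, col=5) -> (row=2, col=4)

Answer: Shortest path length: 4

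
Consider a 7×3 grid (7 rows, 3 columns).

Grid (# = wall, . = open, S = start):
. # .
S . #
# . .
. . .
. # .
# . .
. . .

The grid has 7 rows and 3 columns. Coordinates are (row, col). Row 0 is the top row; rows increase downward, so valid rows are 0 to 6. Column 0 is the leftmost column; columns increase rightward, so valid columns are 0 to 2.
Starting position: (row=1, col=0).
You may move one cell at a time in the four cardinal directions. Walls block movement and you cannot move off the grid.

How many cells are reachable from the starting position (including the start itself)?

Answer: Reachable cells: 15

Derivation:
BFS flood-fill from (row=1, col=0):
  Distance 0: (row=1, col=0)
  Distance 1: (row=0, col=0), (row=1, col=1)
  Distance 2: (row=2, col=1)
  Distance 3: (row=2, col=2), (row=3, col=1)
  Distance 4: (row=3, col=0), (row=3, col=2)
  Distance 5: (row=4, col=0), (row=4, col=2)
  Distance 6: (row=5, col=2)
  Distance 7: (row=5, col=1), (row=6, col=2)
  Distance 8: (row=6, col=1)
  Distance 9: (row=6, col=0)
Total reachable: 15 (grid has 16 open cells total)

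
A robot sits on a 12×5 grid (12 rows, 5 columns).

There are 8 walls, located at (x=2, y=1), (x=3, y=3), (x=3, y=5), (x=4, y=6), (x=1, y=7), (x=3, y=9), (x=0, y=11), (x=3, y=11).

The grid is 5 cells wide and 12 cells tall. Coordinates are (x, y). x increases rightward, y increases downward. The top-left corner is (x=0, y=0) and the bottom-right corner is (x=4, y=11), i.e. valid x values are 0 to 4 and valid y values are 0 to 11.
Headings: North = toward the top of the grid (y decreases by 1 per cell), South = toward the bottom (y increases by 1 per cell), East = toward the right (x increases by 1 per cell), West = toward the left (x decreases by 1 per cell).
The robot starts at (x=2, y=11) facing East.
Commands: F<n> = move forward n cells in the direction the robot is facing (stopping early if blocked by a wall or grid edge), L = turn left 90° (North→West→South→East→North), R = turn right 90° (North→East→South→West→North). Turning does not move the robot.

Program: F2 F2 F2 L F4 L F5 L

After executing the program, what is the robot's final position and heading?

Start: (x=2, y=11), facing East
  [×3]F2: move forward 0/2 (blocked), now at (x=2, y=11)
  L: turn left, now facing North
  F4: move forward 4, now at (x=2, y=7)
  L: turn left, now facing West
  F5: move forward 0/5 (blocked), now at (x=2, y=7)
  L: turn left, now facing South
Final: (x=2, y=7), facing South

Answer: Final position: (x=2, y=7), facing South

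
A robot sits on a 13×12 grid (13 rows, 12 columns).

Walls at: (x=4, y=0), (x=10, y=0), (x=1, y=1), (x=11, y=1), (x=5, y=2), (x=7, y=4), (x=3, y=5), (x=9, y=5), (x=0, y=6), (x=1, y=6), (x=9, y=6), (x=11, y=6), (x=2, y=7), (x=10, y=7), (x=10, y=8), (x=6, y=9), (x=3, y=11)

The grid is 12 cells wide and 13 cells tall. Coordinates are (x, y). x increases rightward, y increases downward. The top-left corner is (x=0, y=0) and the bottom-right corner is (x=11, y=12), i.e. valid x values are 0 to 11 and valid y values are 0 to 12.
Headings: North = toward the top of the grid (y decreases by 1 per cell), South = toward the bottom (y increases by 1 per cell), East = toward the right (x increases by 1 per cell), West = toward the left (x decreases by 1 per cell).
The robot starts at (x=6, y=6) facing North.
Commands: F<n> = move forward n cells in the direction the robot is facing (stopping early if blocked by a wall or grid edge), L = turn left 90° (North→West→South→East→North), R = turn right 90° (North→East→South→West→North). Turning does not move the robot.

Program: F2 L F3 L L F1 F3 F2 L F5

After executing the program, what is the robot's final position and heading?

Answer: Final position: (x=6, y=0), facing North

Derivation:
Start: (x=6, y=6), facing North
  F2: move forward 2, now at (x=6, y=4)
  L: turn left, now facing West
  F3: move forward 3, now at (x=3, y=4)
  L: turn left, now facing South
  L: turn left, now facing East
  F1: move forward 1, now at (x=4, y=4)
  F3: move forward 2/3 (blocked), now at (x=6, y=4)
  F2: move forward 0/2 (blocked), now at (x=6, y=4)
  L: turn left, now facing North
  F5: move forward 4/5 (blocked), now at (x=6, y=0)
Final: (x=6, y=0), facing North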